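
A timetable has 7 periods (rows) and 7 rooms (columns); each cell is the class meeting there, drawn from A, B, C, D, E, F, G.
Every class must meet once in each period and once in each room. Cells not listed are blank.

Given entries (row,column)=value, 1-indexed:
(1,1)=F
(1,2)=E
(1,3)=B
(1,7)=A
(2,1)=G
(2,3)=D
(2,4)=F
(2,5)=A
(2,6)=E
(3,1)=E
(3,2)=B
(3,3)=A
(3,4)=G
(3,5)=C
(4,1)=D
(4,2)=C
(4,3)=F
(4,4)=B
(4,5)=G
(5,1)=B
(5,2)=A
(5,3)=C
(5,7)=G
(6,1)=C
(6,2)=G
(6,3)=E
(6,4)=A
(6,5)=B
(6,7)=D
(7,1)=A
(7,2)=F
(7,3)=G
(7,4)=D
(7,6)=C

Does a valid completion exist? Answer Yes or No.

No

Period 2, room 2: period 2 together with room 2 already contain {A, B, C, D, E, F, G} — every symbol — so nothing can go there. The grid has no valid completion.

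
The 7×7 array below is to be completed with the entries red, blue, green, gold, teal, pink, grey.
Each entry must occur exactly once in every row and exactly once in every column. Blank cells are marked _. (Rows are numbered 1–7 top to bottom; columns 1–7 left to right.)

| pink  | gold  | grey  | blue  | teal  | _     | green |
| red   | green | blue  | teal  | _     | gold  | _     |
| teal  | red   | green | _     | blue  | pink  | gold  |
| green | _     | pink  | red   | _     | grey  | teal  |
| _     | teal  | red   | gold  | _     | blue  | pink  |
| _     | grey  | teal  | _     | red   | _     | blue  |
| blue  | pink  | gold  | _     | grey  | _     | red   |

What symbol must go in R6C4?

Row 1, column 6: row 1 has {blue, green, gold, teal, pink, grey} and column 6 has {blue, gold, pink, grey}, leaving only red.
Row 2, column 5: row 2 has {red, blue, green, gold, teal} and column 5 has {red, blue, teal, grey}, leaving only pink.
Row 2, column 7: row 2 has {red, blue, green, gold, teal, pink} and column 7 has {red, blue, green, gold, teal, pink}, leaving only grey.
Row 3, column 4: row 3 has {red, blue, green, gold, teal, pink} and column 4 has {red, blue, gold, teal}, leaving only grey.
Row 4, column 2: row 4 has {red, green, teal, pink, grey} and column 2 has {red, green, gold, teal, pink, grey}, leaving only blue.
Row 4, column 5: row 4 has {red, blue, green, teal, pink, grey} and column 5 has {red, blue, teal, pink, grey}, leaving only gold.
Row 5, column 1: row 5 has {red, blue, gold, teal, pink} and column 1 has {red, blue, green, teal, pink}, leaving only grey.
Row 5, column 5: row 5 has {red, blue, gold, teal, pink, grey} and column 5 has {red, blue, gold, teal, pink, grey}, leaving only green.
Row 6, column 1: row 6 has {red, blue, teal, grey} and column 1 has {red, blue, green, teal, pink, grey}, leaving only gold.
Row 6, column 6: row 6 has {red, blue, gold, teal, grey} and column 6 has {red, blue, gold, pink, grey}, leaving only green.
Row 6 already has {red, blue, green, gold, teal, grey} and column 4 already has {red, blue, gold, teal, grey}, so row 6, column 4 must be pink.

pink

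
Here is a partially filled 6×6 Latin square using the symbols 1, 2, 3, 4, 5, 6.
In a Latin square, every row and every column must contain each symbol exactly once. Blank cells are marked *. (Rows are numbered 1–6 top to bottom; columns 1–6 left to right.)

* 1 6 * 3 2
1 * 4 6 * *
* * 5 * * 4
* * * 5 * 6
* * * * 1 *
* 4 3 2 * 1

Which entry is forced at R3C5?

Row 1, column 4: row 1 has {1, 2, 3, 6} and column 4 has {2, 5, 6}, leaving only 4.
Row 1, column 1: row 1 has {1, 2, 3, 4, 6} and column 1 has {1}, leaving only 5.
Row 5, column 3: row 5 has {1} and column 3 has {3, 4, 5, 6}, leaving only 2.
Row 4, column 3: row 4 has {5, 6} and column 3 has {2, 3, 4, 5, 6}, leaving only 1.
Row 5, column 4: row 5 has {1, 2} and column 4 has {2, 4, 5, 6}, leaving only 3.
Row 3, column 4: row 3 has {4, 5} and column 4 has {2, 3, 4, 5, 6}, leaving only 1.
Row 5, column 6: row 5 has {1, 2, 3} and column 6 has {1, 2, 4, 6}, leaving only 5.
Row 2, column 6: row 2 has {1, 4, 6} and column 6 has {1, 2, 4, 5, 6}, leaving only 3.
Row 5, column 2: row 5 has {1, 2, 3, 5} and column 2 has {1, 4}, leaving only 6.
Row 5, column 1: row 5 has {1, 2, 3, 5, 6} and column 1 has {1, 5}, leaving only 4.
Row 6, column 1: row 6 has {1, 2, 3, 4} and column 1 has {1, 4, 5}, leaving only 6.
Row 6, column 5: row 6 has {1, 2, 3, 4, 6} and column 5 has {1, 3}, leaving only 5.
Row 2, column 5: row 2 has {1, 3, 4, 6} and column 5 has {1, 3, 5}, leaving only 2.
Row 3 already has {1, 4, 5} and column 5 already has {1, 2, 3, 5}, so row 3, column 5 must be 6.

6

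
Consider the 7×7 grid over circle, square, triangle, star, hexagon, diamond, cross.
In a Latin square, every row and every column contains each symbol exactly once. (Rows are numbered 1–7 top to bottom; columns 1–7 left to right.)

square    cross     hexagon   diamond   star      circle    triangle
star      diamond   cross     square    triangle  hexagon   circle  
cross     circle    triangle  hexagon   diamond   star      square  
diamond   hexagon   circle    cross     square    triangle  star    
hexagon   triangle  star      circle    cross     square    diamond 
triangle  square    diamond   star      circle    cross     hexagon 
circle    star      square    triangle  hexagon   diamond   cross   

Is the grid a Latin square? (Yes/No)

Each row is a permutation of the 7 symbols, and so is each column.

Yes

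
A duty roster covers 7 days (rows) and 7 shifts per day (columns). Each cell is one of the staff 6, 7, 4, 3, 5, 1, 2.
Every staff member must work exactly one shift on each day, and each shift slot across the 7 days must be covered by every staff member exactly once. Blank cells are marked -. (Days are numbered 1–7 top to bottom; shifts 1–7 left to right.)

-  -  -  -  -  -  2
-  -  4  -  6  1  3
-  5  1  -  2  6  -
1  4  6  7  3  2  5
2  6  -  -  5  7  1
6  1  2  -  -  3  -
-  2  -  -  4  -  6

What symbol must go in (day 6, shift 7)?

4

Day 2, shift 2: day 2 has {6, 4, 3, 1} and shift 2 has {6, 4, 5, 1, 2}, leaving only 7.
Day 1, shift 2: day 1 has {2} and shift 2 has {6, 7, 4, 5, 1, 2}, leaving only 3.
Day 2, shift 1: day 2 has {6, 7, 4, 3, 1} and shift 1 has {6, 1, 2}, leaving only 5.
Day 2, shift 4: day 2 has {6, 7, 4, 3, 5, 1} and shift 4 has {7}, leaving only 2.
Day 5, shift 3: day 5 has {6, 7, 5, 1, 2} and shift 3 has {6, 4, 1, 2}, leaving only 3.
Day 5, shift 4: day 5 has {6, 7, 3, 5, 1, 2} and shift 4 has {7, 2}, leaving only 4.
Day 3, shift 4: day 3 has {6, 5, 1, 2} and shift 4 has {7, 4, 2}, leaving only 3.
Day 6, shift 4: day 6 has {6, 3, 1, 2} and shift 4 has {7, 4, 3, 2}, leaving only 5.
Day 6, shift 5: day 6 has {6, 3, 5, 1, 2} and shift 5 has {6, 4, 3, 5, 2}, leaving only 7.
Day 6 already has {6, 7, 3, 5, 1, 2} and shift 7 already has {6, 3, 5, 1, 2}, so day 6, shift 7 must be 4.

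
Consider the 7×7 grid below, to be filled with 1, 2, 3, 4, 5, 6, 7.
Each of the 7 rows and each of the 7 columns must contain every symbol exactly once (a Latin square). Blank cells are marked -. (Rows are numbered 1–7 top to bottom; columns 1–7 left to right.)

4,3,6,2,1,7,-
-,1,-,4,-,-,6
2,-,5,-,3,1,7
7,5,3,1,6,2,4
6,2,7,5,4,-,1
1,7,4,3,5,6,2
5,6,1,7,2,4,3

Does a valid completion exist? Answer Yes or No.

Yes

No row or column among the givens repeats a symbol, and propagating forced cells runs into no contradiction.
One valid completion exists (for instance, 4 3 6 2 1 7 5 / 3 1 2 4 7 5 6 / 2 4 5 6 3 1 7 / 7 5 3 1 6 2 4 / 6 2 7 5 4 3 1 / 1 7 4 3 5 6 2 / 5 6 1 7 2 4 3).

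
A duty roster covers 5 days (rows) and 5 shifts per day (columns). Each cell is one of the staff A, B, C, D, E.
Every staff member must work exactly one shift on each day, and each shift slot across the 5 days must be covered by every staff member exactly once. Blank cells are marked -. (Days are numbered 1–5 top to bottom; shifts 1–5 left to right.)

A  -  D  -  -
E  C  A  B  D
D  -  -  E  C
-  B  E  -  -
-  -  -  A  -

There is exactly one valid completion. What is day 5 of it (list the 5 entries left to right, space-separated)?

Day 1, shift 2: day 1 has {A, D} and shift 2 has {B, C}, leaving only E.
Day 5, shift 2: day 5 has {A} and shift 2 has {B, C, E}, leaving only D.
Day 1, shift 4: day 1 has {A, D, E} and shift 4 has {A, B, E}, leaving only C.
Day 1, shift 5: day 1 has {A, C, D, E} and shift 5 has {C, D}, leaving only B.
Day 5, shift 5: day 5 has {A, D} and shift 5 has {B, C, D}, leaving only E.
Day 3, shift 2: day 3 has {C, D, E} and shift 2 has {B, C, D, E}, leaving only A.
Day 3, shift 3: day 3 has {A, C, D, E} and shift 3 has {A, D, E}, leaving only B.
Day 5, shift 3: day 5 has {A, D, E} and shift 3 has {A, B, D, E}, leaving only C.
Day 5, shift 1: day 5 has {A, C, D, E} and shift 1 has {A, D, E}, leaving only B.
So day 5 reads: B D C A E.

B D C A E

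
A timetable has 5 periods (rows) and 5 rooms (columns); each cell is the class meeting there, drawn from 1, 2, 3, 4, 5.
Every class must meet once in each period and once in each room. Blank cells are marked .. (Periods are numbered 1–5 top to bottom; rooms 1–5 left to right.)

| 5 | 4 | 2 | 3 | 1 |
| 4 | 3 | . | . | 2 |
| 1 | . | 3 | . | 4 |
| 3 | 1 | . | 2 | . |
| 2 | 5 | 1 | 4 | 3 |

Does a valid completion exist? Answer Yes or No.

Yes

No period or room among the givens repeats a symbol, and propagating forced cells runs into no contradiction.
One valid completion exists (for instance, 5 4 2 3 1 / 4 3 5 1 2 / 1 2 3 5 4 / 3 1 4 2 5 / 2 5 1 4 3).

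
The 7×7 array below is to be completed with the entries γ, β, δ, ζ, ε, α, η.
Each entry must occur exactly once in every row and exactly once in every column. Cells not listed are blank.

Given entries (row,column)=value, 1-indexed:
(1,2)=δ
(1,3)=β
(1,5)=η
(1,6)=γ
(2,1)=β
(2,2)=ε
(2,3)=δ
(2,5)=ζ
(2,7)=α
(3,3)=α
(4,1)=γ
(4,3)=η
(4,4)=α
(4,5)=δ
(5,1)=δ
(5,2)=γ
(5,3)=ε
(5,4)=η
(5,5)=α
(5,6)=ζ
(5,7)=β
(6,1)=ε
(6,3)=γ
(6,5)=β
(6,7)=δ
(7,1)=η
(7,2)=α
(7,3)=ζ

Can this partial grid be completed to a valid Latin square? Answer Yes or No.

No row or column among the givens repeats a symbol, and propagating forced cells runs into no contradiction.
One valid completion exists (for instance, α δ β ε η γ ζ / β ε δ γ ζ η α / ζ β α δ γ ε η / γ ζ η α δ β ε / δ γ ε η α ζ β / ε η γ ζ β α δ / η α ζ β ε δ γ).

Yes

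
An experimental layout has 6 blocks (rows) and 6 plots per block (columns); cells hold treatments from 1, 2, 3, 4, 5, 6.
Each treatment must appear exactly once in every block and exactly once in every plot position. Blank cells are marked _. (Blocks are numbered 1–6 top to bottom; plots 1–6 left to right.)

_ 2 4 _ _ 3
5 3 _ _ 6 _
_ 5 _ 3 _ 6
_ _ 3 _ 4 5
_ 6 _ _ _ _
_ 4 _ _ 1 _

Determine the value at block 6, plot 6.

2

Block 6 already has {1, 4} and plot 6 already has {3, 5, 6}, so block 6, plot 6 must be 2.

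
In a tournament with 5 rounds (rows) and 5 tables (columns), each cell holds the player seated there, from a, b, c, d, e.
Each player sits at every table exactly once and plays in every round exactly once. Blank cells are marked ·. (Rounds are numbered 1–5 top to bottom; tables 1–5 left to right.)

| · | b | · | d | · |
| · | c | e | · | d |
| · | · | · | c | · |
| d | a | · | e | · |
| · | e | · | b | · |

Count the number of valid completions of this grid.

Round 1, table 1: eliminating its round and table leaves {a, c, e}.
Round 1, table 3: eliminating its round and table leaves {a, c}.
Round 1, table 5: eliminating its round and table leaves {a, c, e}.
Round 2, table 1: eliminating its round and table leaves {a, b}.
Round 2, table 4: eliminating its round and table leaves {a}.
Round 3, table 1: eliminating its round and table leaves {a, b, e}.
Round 3, table 2: eliminating its round and table leaves {d}.
Round 3, table 3: eliminating its round and table leaves {a, b, d}.
Round 3, table 5: eliminating its round and table leaves {a, b, e}.
Round 4, table 3: eliminating its round and table leaves {b, c}.
Round 4, table 5: eliminating its round and table leaves {b, c}.
Round 5, table 1: eliminating its round and table leaves {a, c}.
Round 5, table 3: eliminating its round and table leaves {a, c, d}.
Round 5, table 5: eliminating its round and table leaves {a, c}.
Enumerating the assignments across these blanks that avoid any round or table repeat gives 3 completions.

3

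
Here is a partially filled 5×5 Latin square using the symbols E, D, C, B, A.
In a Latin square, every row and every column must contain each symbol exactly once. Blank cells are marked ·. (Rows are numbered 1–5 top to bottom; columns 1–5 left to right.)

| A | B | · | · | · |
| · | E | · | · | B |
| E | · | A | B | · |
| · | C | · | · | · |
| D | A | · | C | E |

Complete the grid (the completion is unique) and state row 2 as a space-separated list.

C E D A B

Row 2, column 1: row 2 has {E, B} and column 1 has {E, D, A}, leaving only C.
Row 2, column 3: row 2 has {E, C, B} and column 3 has {A}, leaving only D.
Row 2, column 4: row 2 has {E, D, C, B} and column 4 has {C, B}, leaving only A.
So row 2 reads: C E D A B.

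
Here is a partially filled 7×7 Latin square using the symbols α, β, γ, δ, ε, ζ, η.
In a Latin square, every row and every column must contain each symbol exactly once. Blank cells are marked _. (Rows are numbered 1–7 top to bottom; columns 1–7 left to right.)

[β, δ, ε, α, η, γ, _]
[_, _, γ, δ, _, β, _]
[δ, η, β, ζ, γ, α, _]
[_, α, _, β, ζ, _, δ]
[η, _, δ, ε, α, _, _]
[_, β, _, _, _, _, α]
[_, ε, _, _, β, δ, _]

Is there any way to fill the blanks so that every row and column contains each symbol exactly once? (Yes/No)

No row or column among the givens repeats a symbol, and propagating forced cells runs into no contradiction.
One valid completion exists (for instance, β δ ε α η γ ζ / α ζ γ δ ε β η / δ η β ζ γ α ε / γ α η β ζ ε δ / η γ δ ε α ζ β / ε β ζ γ δ η α / ζ ε α η β δ γ).

Yes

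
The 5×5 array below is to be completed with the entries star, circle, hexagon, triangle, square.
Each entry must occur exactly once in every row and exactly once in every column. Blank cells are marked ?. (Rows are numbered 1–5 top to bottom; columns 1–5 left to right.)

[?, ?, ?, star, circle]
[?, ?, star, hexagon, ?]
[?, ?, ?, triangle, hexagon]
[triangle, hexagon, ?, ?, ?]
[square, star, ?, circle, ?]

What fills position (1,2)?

Row 1, column 1: row 1 has {star, circle} and column 1 has {triangle, square}, leaving only hexagon.
Row 2, column 1: row 2 has {star, hexagon} and column 1 has {hexagon, triangle, square}, leaving only circle.
Row 3, column 1: row 3 has {hexagon, triangle} and column 1 has {circle, hexagon, triangle, square}, leaving only star.
Row 4, column 4: row 4 has {hexagon, triangle} and column 4 has {star, circle, hexagon, triangle}, leaving only square.
Row 4, column 3: row 4 has {hexagon, triangle, square} and column 3 has {star}, leaving only circle.
Row 3, column 3: row 3 has {star, hexagon, triangle} and column 3 has {star, circle}, leaving only square.
Row 1, column 3: row 1 has {star, circle, hexagon} and column 3 has {star, circle, square}, leaving only triangle.
Row 1 already has {star, circle, hexagon, triangle} and column 2 already has {star, hexagon}, so row 1, column 2 must be square.

square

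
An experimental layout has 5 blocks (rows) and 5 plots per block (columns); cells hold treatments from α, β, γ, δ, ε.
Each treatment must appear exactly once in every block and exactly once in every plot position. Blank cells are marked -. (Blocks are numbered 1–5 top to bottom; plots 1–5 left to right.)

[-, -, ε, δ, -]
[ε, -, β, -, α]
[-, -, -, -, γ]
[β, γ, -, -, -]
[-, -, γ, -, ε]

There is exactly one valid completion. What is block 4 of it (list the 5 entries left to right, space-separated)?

β γ α ε δ

Block 4, plot 5: block 4 has {β, γ} and plot 5 has {α, γ, ε}, leaving only δ.
Block 4, plot 3: block 4 has {β, γ, δ} and plot 3 has {β, γ, ε}, leaving only α.
Block 4, plot 4: block 4 has {α, β, γ, δ} and plot 4 has {δ}, leaving only ε.
So block 4 reads: β γ α ε δ.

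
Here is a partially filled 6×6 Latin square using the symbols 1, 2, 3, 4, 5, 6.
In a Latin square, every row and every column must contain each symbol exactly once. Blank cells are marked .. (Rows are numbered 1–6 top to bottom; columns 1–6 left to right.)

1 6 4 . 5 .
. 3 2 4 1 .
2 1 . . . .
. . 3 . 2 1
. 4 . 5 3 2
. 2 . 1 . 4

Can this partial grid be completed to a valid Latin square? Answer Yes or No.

No row or column among the givens repeats a symbol, and propagating forced cells runs into no contradiction.
One valid completion exists (for instance, 1 6 4 2 5 3 / 5 3 2 4 1 6 / 2 1 6 3 4 5 / 4 5 3 6 2 1 / 6 4 1 5 3 2 / 3 2 5 1 6 4).

Yes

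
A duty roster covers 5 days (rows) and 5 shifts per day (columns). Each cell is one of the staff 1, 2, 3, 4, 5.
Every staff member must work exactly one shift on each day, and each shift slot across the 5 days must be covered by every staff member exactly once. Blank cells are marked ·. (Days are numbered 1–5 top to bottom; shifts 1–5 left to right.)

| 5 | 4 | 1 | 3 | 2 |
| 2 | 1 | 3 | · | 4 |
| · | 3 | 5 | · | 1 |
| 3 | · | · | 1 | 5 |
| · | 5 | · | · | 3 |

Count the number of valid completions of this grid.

Day 2, shift 4: eliminating its day and shift leaves {5}.
Day 3, shift 1: eliminating its day and shift leaves {4}.
Day 3, shift 4: eliminating its day and shift leaves {2, 4}.
Day 4, shift 2: eliminating its day and shift leaves {2}.
Day 4, shift 3: eliminating its day and shift leaves {2, 4}.
Day 5, shift 1: eliminating its day and shift leaves {1, 4}.
Day 5, shift 3: eliminating its day and shift leaves {2, 4}.
Day 5, shift 4: eliminating its day and shift leaves {2, 4}.
Only one assignment across all blanks avoids any day or shift repeat, giving 1 completion.

1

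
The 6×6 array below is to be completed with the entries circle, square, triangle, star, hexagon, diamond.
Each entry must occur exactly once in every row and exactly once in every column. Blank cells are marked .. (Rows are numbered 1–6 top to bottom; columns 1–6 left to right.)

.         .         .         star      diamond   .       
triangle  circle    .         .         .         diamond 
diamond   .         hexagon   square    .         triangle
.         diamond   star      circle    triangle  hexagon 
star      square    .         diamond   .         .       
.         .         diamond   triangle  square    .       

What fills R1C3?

Row 2, column 3: row 2 has {circle, triangle, diamond} and column 3 has {star, hexagon, diamond}, leaving only square.
Row 2, column 4: row 2 has {circle, square, triangle, diamond} and column 4 has {circle, square, triangle, star, diamond}, leaving only hexagon.
Row 2, column 5: row 2 has {circle, square, triangle, hexagon, diamond} and column 5 has {square, triangle, diamond}, leaving only star.
Row 3, column 2: row 3 has {square, triangle, hexagon, diamond} and column 2 has {circle, square, diamond}, leaving only star.
Row 3, column 5: row 3 has {square, triangle, star, hexagon, diamond} and column 5 has {square, triangle, star, diamond}, leaving only circle.
Row 4, column 1: row 4 has {circle, triangle, star, hexagon, diamond} and column 1 has {triangle, star, diamond}, leaving only square.
Row 5, column 5: row 5 has {square, star, diamond} and column 5 has {circle, square, triangle, star, diamond}, leaving only hexagon.
Row 5, column 6: row 5 has {square, star, hexagon, diamond} and column 6 has {triangle, hexagon, diamond}, leaving only circle.
Row 1, column 6: row 1 has {star, diamond} and column 6 has {circle, triangle, hexagon, diamond}, leaving only square.
Row 5, column 3: row 5 has {circle, square, star, hexagon, diamond} and column 3 has {square, star, hexagon, diamond}, leaving only triangle.
Row 1 already has {square, star, diamond} and column 3 already has {square, triangle, star, hexagon, diamond}, so row 1, column 3 must be circle.

circle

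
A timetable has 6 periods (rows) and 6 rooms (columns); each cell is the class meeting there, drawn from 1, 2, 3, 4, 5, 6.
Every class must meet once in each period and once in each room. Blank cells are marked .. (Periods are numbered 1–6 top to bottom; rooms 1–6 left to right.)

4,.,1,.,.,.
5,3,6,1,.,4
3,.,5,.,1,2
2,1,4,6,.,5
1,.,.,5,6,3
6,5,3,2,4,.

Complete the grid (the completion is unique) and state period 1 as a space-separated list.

Period 1, room 4: period 1 has {1, 4} and room 4 has {1, 2, 5, 6}, leaving only 3.
Period 1, room 6: period 1 has {1, 3, 4} and room 6 has {2, 3, 4, 5}, leaving only 6.
Period 1, room 2: period 1 has {1, 3, 4, 6} and room 2 has {1, 3, 5}, leaving only 2.
Period 1, room 5: period 1 has {1, 2, 3, 4, 6} and room 5 has {1, 4, 6}, leaving only 5.
So period 1 reads: 4 2 1 3 5 6.

4 2 1 3 5 6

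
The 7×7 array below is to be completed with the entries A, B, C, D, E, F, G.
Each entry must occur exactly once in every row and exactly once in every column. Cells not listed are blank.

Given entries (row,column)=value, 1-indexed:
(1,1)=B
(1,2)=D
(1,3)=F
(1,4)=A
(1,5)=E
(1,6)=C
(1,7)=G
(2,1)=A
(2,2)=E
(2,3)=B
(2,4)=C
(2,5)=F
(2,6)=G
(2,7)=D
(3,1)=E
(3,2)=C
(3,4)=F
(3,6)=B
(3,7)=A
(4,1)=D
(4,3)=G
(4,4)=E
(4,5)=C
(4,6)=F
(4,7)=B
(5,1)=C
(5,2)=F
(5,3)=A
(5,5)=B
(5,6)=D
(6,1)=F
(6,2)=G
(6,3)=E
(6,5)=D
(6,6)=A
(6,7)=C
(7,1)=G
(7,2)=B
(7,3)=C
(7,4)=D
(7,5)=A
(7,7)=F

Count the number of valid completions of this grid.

1

Row 3, column 3: eliminating its row and column leaves {D}.
Row 3, column 5: eliminating its row and column leaves {G}.
Row 4, column 2: eliminating its row and column leaves {A}.
Row 5, column 4: eliminating its row and column leaves {G}.
Row 5, column 7: eliminating its row and column leaves {E}.
Row 6, column 4: eliminating its row and column leaves {B}.
Row 7, column 6: eliminating its row and column leaves {E}.
Only one assignment across all blanks avoids any row or column repeat, giving 1 completion.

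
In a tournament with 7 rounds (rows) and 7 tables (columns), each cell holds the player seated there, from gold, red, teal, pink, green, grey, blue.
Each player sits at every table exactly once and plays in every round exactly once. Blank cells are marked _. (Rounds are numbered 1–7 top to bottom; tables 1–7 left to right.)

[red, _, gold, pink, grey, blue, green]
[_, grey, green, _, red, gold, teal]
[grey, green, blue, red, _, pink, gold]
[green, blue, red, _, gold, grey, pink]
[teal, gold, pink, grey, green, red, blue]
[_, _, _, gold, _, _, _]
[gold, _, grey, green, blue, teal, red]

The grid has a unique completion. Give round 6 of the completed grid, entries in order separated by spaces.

blue red teal gold pink green grey

Round 6, table 3: round 6 has {gold} and table 3 has {gold, red, pink, green, grey, blue}, leaving only teal.
Round 6, table 5: round 6 has {gold, teal} and table 5 has {gold, red, green, grey, blue}, leaving only pink.
Round 6, table 1: round 6 has {gold, teal, pink} and table 1 has {gold, red, teal, green, grey}, leaving only blue.
Round 6, table 2: round 6 has {gold, teal, pink, blue} and table 2 has {gold, green, grey, blue}, leaving only red.
Round 6, table 6: round 6 has {gold, red, teal, pink, blue} and table 6 has {gold, red, teal, pink, grey, blue}, leaving only green.
Round 6, table 7: round 6 has {gold, red, teal, pink, green, blue} and table 7 has {gold, red, teal, pink, green, blue}, leaving only grey.
So round 6 reads: blue red teal gold pink green grey.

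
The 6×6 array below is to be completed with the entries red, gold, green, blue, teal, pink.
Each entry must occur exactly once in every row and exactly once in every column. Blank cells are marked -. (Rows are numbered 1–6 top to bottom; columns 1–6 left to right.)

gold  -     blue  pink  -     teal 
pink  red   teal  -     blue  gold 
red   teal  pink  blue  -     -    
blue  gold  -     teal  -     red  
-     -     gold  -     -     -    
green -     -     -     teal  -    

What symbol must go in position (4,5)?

pink

Row 1, column 2: row 1 has {gold, blue, teal, pink} and column 2 has {red, gold, teal}, leaving only green.
Row 1, column 5: row 1 has {gold, green, blue, teal, pink} and column 5 has {blue, teal}, leaving only red.
Row 2, column 4: row 2 has {red, gold, blue, teal, pink} and column 4 has {blue, teal, pink}, leaving only green.
Row 3, column 6: row 3 has {red, blue, teal, pink} and column 6 has {red, gold, teal}, leaving only green.
Row 3, column 5: row 3 has {red, green, blue, teal, pink} and column 5 has {red, blue, teal}, leaving only gold.
Row 4, column 3: row 4 has {red, gold, blue, teal} and column 3 has {gold, blue, teal, pink}, leaving only green.
Row 4 already has {red, gold, green, blue, teal} and column 5 already has {red, gold, blue, teal}, so row 4, column 5 must be pink.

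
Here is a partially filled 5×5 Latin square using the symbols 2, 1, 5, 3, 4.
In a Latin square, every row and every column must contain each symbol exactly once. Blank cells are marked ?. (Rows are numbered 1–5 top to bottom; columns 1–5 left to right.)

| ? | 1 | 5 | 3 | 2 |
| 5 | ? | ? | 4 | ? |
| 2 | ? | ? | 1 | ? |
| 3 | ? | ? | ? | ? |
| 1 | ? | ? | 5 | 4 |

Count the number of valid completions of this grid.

3

Row 1, column 1: eliminating its row and column leaves {4}.
Row 2, column 2: eliminating its row and column leaves {2, 3}.
Row 2, column 3: eliminating its row and column leaves {2, 1, 3}.
Row 2, column 5: eliminating its row and column leaves {1, 3}.
Row 3, column 2: eliminating its row and column leaves {5, 3, 4}.
Row 3, column 3: eliminating its row and column leaves {3, 4}.
Row 3, column 5: eliminating its row and column leaves {5, 3}.
Row 4, column 2: eliminating its row and column leaves {2, 5, 4}.
Row 4, column 3: eliminating its row and column leaves {2, 1, 4}.
Row 4, column 4: eliminating its row and column leaves {2}.
Row 4, column 5: eliminating its row and column leaves {1, 5}.
Row 5, column 2: eliminating its row and column leaves {2, 3}.
Row 5, column 3: eliminating its row and column leaves {2, 3}.
Enumerating the assignments across these blanks that avoid any row or column repeat gives 3 completions.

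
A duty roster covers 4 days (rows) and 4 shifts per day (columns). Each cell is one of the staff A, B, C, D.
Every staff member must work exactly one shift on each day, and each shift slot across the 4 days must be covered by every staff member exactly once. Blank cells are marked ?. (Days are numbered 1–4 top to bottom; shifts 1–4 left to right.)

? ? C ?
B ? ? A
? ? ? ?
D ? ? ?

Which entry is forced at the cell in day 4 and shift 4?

C

Day 1, shift 1: day 1 has {C} and shift 1 has {B, D}, leaving only A.
Day 2, shift 3: day 2 has {A, B} and shift 3 has {C}, leaving only D.
Day 2, shift 2: day 2 has {A, B, D} and shift 2 has {}, leaving only C.
Day 3, shift 1: day 3 has {} and shift 1 has {A, B, D}, leaving only C.
Day 4, shift 4 is narrowed to {B, C}.
If it were B, then day 3, shift 4 would be left with no valid symbol.
So day 4, shift 4 must be C.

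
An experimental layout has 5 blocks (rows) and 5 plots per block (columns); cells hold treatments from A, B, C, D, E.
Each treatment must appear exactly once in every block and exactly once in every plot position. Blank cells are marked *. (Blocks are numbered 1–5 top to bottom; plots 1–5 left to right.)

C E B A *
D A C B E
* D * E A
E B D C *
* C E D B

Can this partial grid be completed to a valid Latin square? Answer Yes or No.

Block 3, plot 3: block 3 together with plot 3 already contain {A, B, C, D, E} — every symbol — so nothing can go there. The grid has no valid completion.

No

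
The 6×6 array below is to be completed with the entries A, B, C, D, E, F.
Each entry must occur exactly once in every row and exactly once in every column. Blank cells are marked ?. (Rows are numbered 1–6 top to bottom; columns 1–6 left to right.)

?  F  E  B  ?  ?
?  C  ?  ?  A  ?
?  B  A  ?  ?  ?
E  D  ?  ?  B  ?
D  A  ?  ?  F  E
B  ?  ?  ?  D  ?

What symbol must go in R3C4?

D

Row 1, column 5: row 1 has {B, E, F} and column 5 has {A, B, D, F}, leaving only C.
Row 1, column 1: row 1 has {B, C, E, F} and column 1 has {B, D, E}, leaving only A.
Row 1, column 6: row 1 has {A, B, C, E, F} and column 6 has {E}, leaving only D.
Row 2, column 1: row 2 has {A, C} and column 1 has {A, B, D, E}, leaving only F.
Row 2, column 6: row 2 has {A, C, F} and column 6 has {D, E}, leaving only B.
Row 2, column 3: row 2 has {A, B, C, F} and column 3 has {A, E}, leaving only D.
Row 2, column 4: row 2 has {A, B, C, D, F} and column 4 has {B}, leaving only E.
Row 3, column 1: row 3 has {A, B} and column 1 has {A, B, D, E, F}, leaving only C.
Row 3, column 5: row 3 has {A, B, C} and column 5 has {A, B, C, D, F}, leaving only E.
Row 3, column 6: row 3 has {A, B, C, E} and column 6 has {B, D, E}, leaving only F.
Row 3 already has {A, B, C, E, F} and column 4 already has {B, E}, so row 3, column 4 must be D.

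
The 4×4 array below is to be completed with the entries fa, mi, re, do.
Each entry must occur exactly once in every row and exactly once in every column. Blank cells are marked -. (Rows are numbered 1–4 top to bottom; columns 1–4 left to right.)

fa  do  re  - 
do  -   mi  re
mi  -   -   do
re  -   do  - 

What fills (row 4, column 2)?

mi

Row 1, column 4: row 1 has {fa, re, do} and column 4 has {re, do}, leaving only mi.
Row 2, column 2: row 2 has {mi, re, do} and column 2 has {do}, leaving only fa.
Row 4 already has {re, do} and column 2 already has {fa, do}, so row 4, column 2 must be mi.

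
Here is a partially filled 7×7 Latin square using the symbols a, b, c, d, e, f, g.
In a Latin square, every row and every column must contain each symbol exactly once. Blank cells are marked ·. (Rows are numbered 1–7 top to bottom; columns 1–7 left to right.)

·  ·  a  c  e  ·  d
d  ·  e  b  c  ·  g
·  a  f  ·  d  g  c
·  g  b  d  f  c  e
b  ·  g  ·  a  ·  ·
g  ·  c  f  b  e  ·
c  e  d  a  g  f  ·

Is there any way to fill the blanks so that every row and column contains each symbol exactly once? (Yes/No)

No

Row 1, column 1: row 1 has {a, c, d, e} and column 1 has {b, c, d, g}, so it must be f.
Row 1, column 2: row 1 has {a, c, d, e, f} and column 2 has {a, e, g}, so it must be b.
Now row 1, column 6: row 1 together with column 6 already contain {a, b, c, d, e, f, g} — every symbol — so nothing can go there. The grid has no valid completion.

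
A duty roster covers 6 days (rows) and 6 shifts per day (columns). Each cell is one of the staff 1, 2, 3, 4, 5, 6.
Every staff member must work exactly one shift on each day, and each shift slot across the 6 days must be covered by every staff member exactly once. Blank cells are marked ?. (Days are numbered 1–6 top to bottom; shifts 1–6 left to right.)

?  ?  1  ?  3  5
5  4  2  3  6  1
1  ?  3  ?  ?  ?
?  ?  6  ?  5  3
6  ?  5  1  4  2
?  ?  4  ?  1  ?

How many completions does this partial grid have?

3

Day 1, shift 1: eliminating its day and shift leaves {2, 4}.
Day 1, shift 2: eliminating its day and shift leaves {2, 6}.
Day 1, shift 4: eliminating its day and shift leaves {2, 4, 6}.
Day 3, shift 2: eliminating its day and shift leaves {2, 5, 6}.
Day 3, shift 4: eliminating its day and shift leaves {2, 4, 5, 6}.
Day 3, shift 5: eliminating its day and shift leaves {2}.
Day 3, shift 6: eliminating its day and shift leaves {4, 6}.
Day 4, shift 1: eliminating its day and shift leaves {2, 4}.
Day 4, shift 2: eliminating its day and shift leaves {1, 2}.
Day 4, shift 4: eliminating its day and shift leaves {2, 4}.
Day 5, shift 2: eliminating its day and shift leaves {3}.
Day 6, shift 1: eliminating its day and shift leaves {2, 3}.
Day 6, shift 2: eliminating its day and shift leaves {2, 3, 5, 6}.
Day 6, shift 4: eliminating its day and shift leaves {2, 5, 6}.
Day 6, shift 6: eliminating its day and shift leaves {6}.
Enumerating the assignments across these blanks that avoid any day or shift repeat gives 3 completions.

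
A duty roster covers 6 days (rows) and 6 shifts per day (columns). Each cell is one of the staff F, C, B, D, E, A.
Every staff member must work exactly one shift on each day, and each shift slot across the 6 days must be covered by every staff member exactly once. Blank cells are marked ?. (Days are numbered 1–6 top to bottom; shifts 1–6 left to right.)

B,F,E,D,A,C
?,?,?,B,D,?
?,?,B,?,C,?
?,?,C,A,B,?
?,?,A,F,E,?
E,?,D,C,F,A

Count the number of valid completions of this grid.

Day 2, shift 1: eliminating its day and shift leaves {F, C, A}.
Day 2, shift 2: eliminating its day and shift leaves {C, E, A}.
Day 2, shift 3: eliminating its day and shift leaves {F}.
Day 2, shift 6: eliminating its day and shift leaves {F, E}.
Day 3, shift 1: eliminating its day and shift leaves {F, D, A}.
Day 3, shift 2: eliminating its day and shift leaves {D, E, A}.
Day 3, shift 4: eliminating its day and shift leaves {E}.
Day 3, shift 6: eliminating its day and shift leaves {F, D, E}.
Day 4, shift 1: eliminating its day and shift leaves {F, D}.
Day 4, shift 2: eliminating its day and shift leaves {D, E}.
Day 4, shift 6: eliminating its day and shift leaves {F, D, E}.
Day 5, shift 1: eliminating its day and shift leaves {C, D}.
Day 5, shift 2: eliminating its day and shift leaves {C, B, D}.
Day 5, shift 6: eliminating its day and shift leaves {B, D}.
Day 6, shift 2: eliminating its day and shift leaves {B}.
Enumerating the assignments across these blanks that avoid any day or shift repeat gives 3 completions.

3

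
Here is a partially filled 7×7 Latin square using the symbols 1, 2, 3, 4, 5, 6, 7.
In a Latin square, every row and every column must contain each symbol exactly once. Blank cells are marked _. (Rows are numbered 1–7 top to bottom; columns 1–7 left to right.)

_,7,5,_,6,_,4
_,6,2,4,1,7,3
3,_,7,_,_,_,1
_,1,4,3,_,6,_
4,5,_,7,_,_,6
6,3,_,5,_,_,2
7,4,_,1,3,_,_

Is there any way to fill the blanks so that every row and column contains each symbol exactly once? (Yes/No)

No row or column among the givens repeats a symbol, and propagating forced cells runs into no contradiction.
One valid completion exists (for instance, 1 7 5 2 6 3 4 / 5 6 2 4 1 7 3 / 3 2 7 6 4 5 1 / 2 1 4 3 5 6 7 / 4 5 3 7 2 1 6 / 6 3 1 5 7 4 2 / 7 4 6 1 3 2 5).

Yes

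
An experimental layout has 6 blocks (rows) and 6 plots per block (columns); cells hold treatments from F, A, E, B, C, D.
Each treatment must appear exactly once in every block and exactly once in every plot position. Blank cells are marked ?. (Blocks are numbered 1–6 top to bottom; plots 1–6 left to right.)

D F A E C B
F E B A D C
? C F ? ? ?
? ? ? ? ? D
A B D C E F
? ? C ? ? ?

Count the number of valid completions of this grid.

3

Block 3, plot 1: eliminating its block and plot leaves {E, B}.
Block 3, plot 4: eliminating its block and plot leaves {B, D}.
Block 3, plot 5: eliminating its block and plot leaves {A, B}.
Block 3, plot 6: eliminating its block and plot leaves {A, E}.
Block 4, plot 1: eliminating its block and plot leaves {E, B, C}.
Block 4, plot 2: eliminating its block and plot leaves {A}.
Block 4, plot 3: eliminating its block and plot leaves {E}.
Block 4, plot 4: eliminating its block and plot leaves {F, B}.
Block 4, plot 5: eliminating its block and plot leaves {F, A, B}.
Block 6, plot 1: eliminating its block and plot leaves {E, B}.
Block 6, plot 2: eliminating its block and plot leaves {A, D}.
Block 6, plot 4: eliminating its block and plot leaves {F, B, D}.
Block 6, plot 5: eliminating its block and plot leaves {F, A, B}.
Block 6, plot 6: eliminating its block and plot leaves {A, E}.
Enumerating the assignments across these blanks that avoid any block or plot repeat gives 3 completions.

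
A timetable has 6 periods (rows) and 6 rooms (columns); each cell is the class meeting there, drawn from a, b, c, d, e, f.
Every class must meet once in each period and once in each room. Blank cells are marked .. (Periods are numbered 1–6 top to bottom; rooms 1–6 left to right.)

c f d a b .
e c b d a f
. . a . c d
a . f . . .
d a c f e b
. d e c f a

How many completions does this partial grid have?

2

Period 1, room 6: eliminating its period and room leaves {e}.
Period 3, room 1: eliminating its period and room leaves {b, f}.
Period 3, room 2: eliminating its period and room leaves {b, e}.
Period 3, room 4: eliminating its period and room leaves {b, e}.
Period 4, room 2: eliminating its period and room leaves {b, e}.
Period 4, room 4: eliminating its period and room leaves {b, e}.
Period 4, room 5: eliminating its period and room leaves {d}.
Period 4, room 6: eliminating its period and room leaves {c, e}.
Period 6, room 1: eliminating its period and room leaves {b}.
Enumerating the assignments across these blanks that avoid any period or room repeat gives 2 completions.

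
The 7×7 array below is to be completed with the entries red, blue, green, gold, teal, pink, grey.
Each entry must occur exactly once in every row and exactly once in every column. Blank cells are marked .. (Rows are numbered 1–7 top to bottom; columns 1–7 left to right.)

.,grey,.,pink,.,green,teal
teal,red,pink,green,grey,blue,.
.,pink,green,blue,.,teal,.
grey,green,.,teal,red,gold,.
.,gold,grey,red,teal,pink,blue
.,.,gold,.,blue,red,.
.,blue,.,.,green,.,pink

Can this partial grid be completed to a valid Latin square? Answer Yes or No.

Row 4, column 7: row 4 together with column 7 already contain {red, blue, green, gold, teal, pink, grey} — every symbol — so nothing can go there. The grid has no valid completion.

No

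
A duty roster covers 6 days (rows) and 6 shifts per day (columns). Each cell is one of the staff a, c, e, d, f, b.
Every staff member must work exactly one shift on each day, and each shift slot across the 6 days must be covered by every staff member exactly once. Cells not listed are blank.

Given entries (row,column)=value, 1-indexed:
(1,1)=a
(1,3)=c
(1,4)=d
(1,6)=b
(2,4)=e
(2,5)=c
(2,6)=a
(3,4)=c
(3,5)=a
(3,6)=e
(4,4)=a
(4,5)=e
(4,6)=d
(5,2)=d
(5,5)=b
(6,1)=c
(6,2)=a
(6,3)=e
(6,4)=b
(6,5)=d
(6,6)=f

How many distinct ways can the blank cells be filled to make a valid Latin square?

4

Day 1, shift 2: eliminating its day and shift leaves {e, f}.
Day 1, shift 5: eliminating its day and shift leaves {f}.
Day 2, shift 1: eliminating its day and shift leaves {d, f, b}.
Day 2, shift 2: eliminating its day and shift leaves {f, b}.
Day 2, shift 3: eliminating its day and shift leaves {d, f, b}.
Day 3, shift 1: eliminating its day and shift leaves {d, f, b}.
Day 3, shift 2: eliminating its day and shift leaves {f, b}.
Day 3, shift 3: eliminating its day and shift leaves {d, f, b}.
Day 4, shift 1: eliminating its day and shift leaves {f, b}.
Day 4, shift 2: eliminating its day and shift leaves {c, f, b}.
Day 4, shift 3: eliminating its day and shift leaves {f, b}.
Day 5, shift 1: eliminating its day and shift leaves {e, f}.
Day 5, shift 3: eliminating its day and shift leaves {a, f}.
Day 5, shift 4: eliminating its day and shift leaves {f}.
Day 5, shift 6: eliminating its day and shift leaves {c}.
Enumerating the assignments across these blanks that avoid any day or shift repeat gives 4 completions.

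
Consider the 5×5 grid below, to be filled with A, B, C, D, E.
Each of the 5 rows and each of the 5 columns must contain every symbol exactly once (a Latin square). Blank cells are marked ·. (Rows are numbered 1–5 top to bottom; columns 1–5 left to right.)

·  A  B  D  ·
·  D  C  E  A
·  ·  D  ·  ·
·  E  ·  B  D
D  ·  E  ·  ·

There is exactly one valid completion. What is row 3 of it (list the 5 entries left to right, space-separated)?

A B D C E

Row 2, column 1: row 2 has {A, C, D, E} and column 1 has {D}, leaving only B.
Row 4, column 3: row 4 has {B, D, E} and column 3 has {B, C, D, E}, leaving only A.
Row 4, column 1: row 4 has {A, B, D, E} and column 1 has {B, D}, leaving only C.
Row 1, column 1: row 1 has {A, B, D} and column 1 has {B, C, D}, leaving only E.
Row 3, column 1: row 3 has {D} and column 1 has {B, C, D, E}, leaving only A.
Row 3, column 4: row 3 has {A, D} and column 4 has {B, D, E}, leaving only C.
Row 3, column 2: row 3 has {A, C, D} and column 2 has {A, D, E}, leaving only B.
Row 3, column 5: row 3 has {A, B, C, D} and column 5 has {A, D}, leaving only E.
So row 3 reads: A B D C E.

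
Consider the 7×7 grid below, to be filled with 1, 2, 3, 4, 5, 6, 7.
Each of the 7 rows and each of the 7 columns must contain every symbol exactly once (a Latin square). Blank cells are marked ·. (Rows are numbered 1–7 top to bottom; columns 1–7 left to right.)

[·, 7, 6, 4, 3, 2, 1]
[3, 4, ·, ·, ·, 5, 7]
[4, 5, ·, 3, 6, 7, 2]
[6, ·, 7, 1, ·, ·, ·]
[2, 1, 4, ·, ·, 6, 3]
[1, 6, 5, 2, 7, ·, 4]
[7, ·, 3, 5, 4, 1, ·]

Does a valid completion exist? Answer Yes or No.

No row or column among the givens repeats a symbol, and propagating forced cells runs into no contradiction.
One valid completion exists (for instance, 5 7 6 4 3 2 1 / 3 4 2 6 1 5 7 / 4 5 1 3 6 7 2 / 6 3 7 1 2 4 5 / 2 1 4 7 5 6 3 / 1 6 5 2 7 3 4 / 7 2 3 5 4 1 6).

Yes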